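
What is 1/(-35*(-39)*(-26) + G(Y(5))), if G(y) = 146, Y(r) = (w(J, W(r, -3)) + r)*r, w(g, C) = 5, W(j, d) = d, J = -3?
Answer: -1/35344 ≈ -2.8293e-5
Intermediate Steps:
Y(r) = r*(5 + r) (Y(r) = (5 + r)*r = r*(5 + r))
1/(-35*(-39)*(-26) + G(Y(5))) = 1/(-35*(-39)*(-26) + 146) = 1/(1365*(-26) + 146) = 1/(-35490 + 146) = 1/(-35344) = -1/35344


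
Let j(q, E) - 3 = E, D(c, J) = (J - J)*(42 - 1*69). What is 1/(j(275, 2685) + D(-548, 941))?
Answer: 1/2688 ≈ 0.00037202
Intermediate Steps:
D(c, J) = 0 (D(c, J) = 0*(42 - 69) = 0*(-27) = 0)
j(q, E) = 3 + E
1/(j(275, 2685) + D(-548, 941)) = 1/((3 + 2685) + 0) = 1/(2688 + 0) = 1/2688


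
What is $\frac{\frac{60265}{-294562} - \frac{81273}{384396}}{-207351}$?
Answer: $\frac{872325229}{434778394070588} \approx 2.0064 \cdot 10^{-6}$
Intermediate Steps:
$\frac{\frac{60265}{-294562} - \frac{81273}{384396}}{-207351} = \left(60265 \left(- \frac{1}{294562}\right) - \frac{27091}{128132}\right) \left(- \frac{1}{207351}\right) = \left(- \frac{60265}{294562} - \frac{27091}{128132}\right) \left(- \frac{1}{207351}\right) = \left(- \frac{7850927061}{18871409092}\right) \left(- \frac{1}{207351}\right) = \frac{872325229}{434778394070588}$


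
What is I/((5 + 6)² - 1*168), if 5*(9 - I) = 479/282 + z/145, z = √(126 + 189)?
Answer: -12211/66270 + 3*√35/34075 ≈ -0.18374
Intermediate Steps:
z = 3*√35 (z = √315 = 3*√35 ≈ 17.748)
I = 12211/1410 - 3*√35/725 (I = 9 - (479/282 + (3*√35)/145)/5 = 9 - (479*(1/282) + (3*√35)*(1/145))/5 = 9 - (479/282 + 3*√35/145)/5 = 9 + (-479/1410 - 3*√35/725) = 12211/1410 - 3*√35/725 ≈ 8.6358)
I/((5 + 6)² - 1*168) = (12211/1410 - 3*√35/725)/((5 + 6)² - 1*168) = (12211/1410 - 3*√35/725)/(11² - 168) = (12211/1410 - 3*√35/725)/(121 - 168) = (12211/1410 - 3*√35/725)/(-47) = (12211/1410 - 3*√35/725)*(-1/47) = -12211/66270 + 3*√35/34075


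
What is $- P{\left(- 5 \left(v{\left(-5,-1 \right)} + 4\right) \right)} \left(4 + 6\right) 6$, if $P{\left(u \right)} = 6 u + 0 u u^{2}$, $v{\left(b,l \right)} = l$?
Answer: $5400$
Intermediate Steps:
$P{\left(u \right)} = 6 u$ ($P{\left(u \right)} = 6 u + 0 u^{3} = 6 u + 0 = 6 u$)
$- P{\left(- 5 \left(v{\left(-5,-1 \right)} + 4\right) \right)} \left(4 + 6\right) 6 = - 6 \left(- 5 \left(-1 + 4\right)\right) \left(4 + 6\right) 6 = - 6 \left(\left(-5\right) 3\right) 10 \cdot 6 = - 6 \left(-15\right) 60 = - \left(-90\right) 60 = \left(-1\right) \left(-5400\right) = 5400$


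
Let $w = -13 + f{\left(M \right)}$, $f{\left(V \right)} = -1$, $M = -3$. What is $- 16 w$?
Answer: $224$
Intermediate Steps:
$w = -14$ ($w = -13 - 1 = -14$)
$- 16 w = \left(-16\right) \left(-14\right) = 224$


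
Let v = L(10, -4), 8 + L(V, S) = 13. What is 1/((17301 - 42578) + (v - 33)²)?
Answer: -1/24493 ≈ -4.0828e-5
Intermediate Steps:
L(V, S) = 5 (L(V, S) = -8 + 13 = 5)
v = 5
1/((17301 - 42578) + (v - 33)²) = 1/((17301 - 42578) + (5 - 33)²) = 1/(-25277 + (-28)²) = 1/(-25277 + 784) = 1/(-24493) = -1/24493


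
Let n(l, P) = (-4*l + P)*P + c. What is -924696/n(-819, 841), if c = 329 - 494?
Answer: -115587/432779 ≈ -0.26708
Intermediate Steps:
c = -165
n(l, P) = -165 + P*(P - 4*l) (n(l, P) = (-4*l + P)*P - 165 = (P - 4*l)*P - 165 = P*(P - 4*l) - 165 = -165 + P*(P - 4*l))
-924696/n(-819, 841) = -924696/(-165 + 841² - 4*841*(-819)) = -924696/(-165 + 707281 + 2755116) = -924696/3462232 = -924696*1/3462232 = -115587/432779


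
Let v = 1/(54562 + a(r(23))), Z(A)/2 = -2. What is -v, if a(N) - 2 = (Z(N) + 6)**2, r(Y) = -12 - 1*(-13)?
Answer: -1/54568 ≈ -1.8326e-5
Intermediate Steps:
r(Y) = 1 (r(Y) = -12 + 13 = 1)
Z(A) = -4 (Z(A) = 2*(-2) = -4)
a(N) = 6 (a(N) = 2 + (-4 + 6)**2 = 2 + 2**2 = 2 + 4 = 6)
v = 1/54568 (v = 1/(54562 + 6) = 1/54568 ≈ 1.8326e-5)
-v = -1*1/54568 = -1/54568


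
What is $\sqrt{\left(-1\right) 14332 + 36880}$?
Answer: $2 \sqrt{5637} \approx 150.16$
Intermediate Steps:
$\sqrt{\left(-1\right) 14332 + 36880} = \sqrt{-14332 + 36880} = \sqrt{22548} = 2 \sqrt{5637}$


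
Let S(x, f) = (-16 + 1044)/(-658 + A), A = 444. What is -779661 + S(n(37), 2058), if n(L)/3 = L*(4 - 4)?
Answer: -83424241/107 ≈ -7.7967e+5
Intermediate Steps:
n(L) = 0 (n(L) = 3*(L*(4 - 4)) = 3*(L*0) = 3*0 = 0)
S(x, f) = -514/107 (S(x, f) = (-16 + 1044)/(-658 + 444) = 1028/(-214) = 1028*(-1/214) = -514/107)
-779661 + S(n(37), 2058) = -779661 - 514/107 = -83424241/107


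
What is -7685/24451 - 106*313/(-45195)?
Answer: 463911703/1105062945 ≈ 0.41981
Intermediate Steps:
-7685/24451 - 106*313/(-45195) = -7685*1/24451 - 33178*(-1/45195) = -7685/24451 + 33178/45195 = 463911703/1105062945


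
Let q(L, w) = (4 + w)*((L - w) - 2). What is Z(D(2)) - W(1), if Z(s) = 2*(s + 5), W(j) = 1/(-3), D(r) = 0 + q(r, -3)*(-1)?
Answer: 13/3 ≈ 4.3333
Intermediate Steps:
q(L, w) = (4 + w)*(-2 + L - w)
D(r) = -1 - r (D(r) = 0 + (-8 - 1*(-3)**2 - 6*(-3) + 4*r + r*(-3))*(-1) = 0 + (-8 - 1*9 + 18 + 4*r - 3*r)*(-1) = 0 + (-8 - 9 + 18 + 4*r - 3*r)*(-1) = 0 + (1 + r)*(-1) = 0 + (-1 - r) = -1 - r)
W(j) = -1/3
Z(s) = 10 + 2*s (Z(s) = 2*(5 + s) = 10 + 2*s)
Z(D(2)) - W(1) = (10 + 2*(-1 - 1*2)) - 1*(-1/3) = (10 + 2*(-1 - 2)) + 1/3 = (10 + 2*(-3)) + 1/3 = (10 - 6) + 1/3 = 4 + 1/3 = 13/3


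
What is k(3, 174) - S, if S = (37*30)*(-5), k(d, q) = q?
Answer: 5724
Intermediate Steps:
S = -5550 (S = 1110*(-5) = -5550)
k(3, 174) - S = 174 - 1*(-5550) = 174 + 5550 = 5724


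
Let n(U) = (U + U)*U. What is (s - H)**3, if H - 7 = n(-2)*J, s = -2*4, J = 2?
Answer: -29791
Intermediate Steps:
s = -8
n(U) = 2*U**2 (n(U) = (2*U)*U = 2*U**2)
H = 23 (H = 7 + (2*(-2)**2)*2 = 7 + (2*4)*2 = 7 + 8*2 = 7 + 16 = 23)
(s - H)**3 = (-8 - 1*23)**3 = (-8 - 23)**3 = (-31)**3 = -29791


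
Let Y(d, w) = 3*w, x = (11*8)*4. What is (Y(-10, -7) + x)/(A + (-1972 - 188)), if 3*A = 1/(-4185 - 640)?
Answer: -4791225/31266001 ≈ -0.15324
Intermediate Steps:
x = 352 (x = 88*4 = 352)
A = -1/14475 (A = 1/(3*(-4185 - 640)) = (⅓)/(-4825) = (⅓)*(-1/4825) = -1/14475 ≈ -6.9085e-5)
(Y(-10, -7) + x)/(A + (-1972 - 188)) = (3*(-7) + 352)/(-1/14475 + (-1972 - 188)) = (-21 + 352)/(-1/14475 - 2160) = 331/(-31266001/14475) = 331*(-14475/31266001) = -4791225/31266001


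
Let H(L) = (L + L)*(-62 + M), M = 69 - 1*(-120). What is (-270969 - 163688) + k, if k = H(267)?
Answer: -366839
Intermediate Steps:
M = 189 (M = 69 + 120 = 189)
H(L) = 254*L (H(L) = (L + L)*(-62 + 189) = (2*L)*127 = 254*L)
k = 67818 (k = 254*267 = 67818)
(-270969 - 163688) + k = (-270969 - 163688) + 67818 = -434657 + 67818 = -366839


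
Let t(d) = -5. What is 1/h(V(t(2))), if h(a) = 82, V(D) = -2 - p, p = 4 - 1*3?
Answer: 1/82 ≈ 0.012195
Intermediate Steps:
p = 1 (p = 4 - 3 = 1)
V(D) = -3 (V(D) = -2 - 1*1 = -2 - 1 = -3)
1/h(V(t(2))) = 1/82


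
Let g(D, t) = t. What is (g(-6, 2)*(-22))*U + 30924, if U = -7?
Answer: 31232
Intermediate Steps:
(g(-6, 2)*(-22))*U + 30924 = (2*(-22))*(-7) + 30924 = -44*(-7) + 30924 = 308 + 30924 = 31232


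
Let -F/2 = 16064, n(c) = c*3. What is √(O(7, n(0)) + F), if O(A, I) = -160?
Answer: 4*I*√2018 ≈ 179.69*I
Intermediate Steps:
n(c) = 3*c
F = -32128 (F = -2*16064 = -32128)
√(O(7, n(0)) + F) = √(-160 - 32128) = √(-32288) = 4*I*√2018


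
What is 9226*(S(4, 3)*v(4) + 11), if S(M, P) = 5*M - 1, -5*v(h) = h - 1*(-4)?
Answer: -894922/5 ≈ -1.7898e+5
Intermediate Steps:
v(h) = -4/5 - h/5 (v(h) = -(h - 1*(-4))/5 = -(h + 4)/5 = -(4 + h)/5 = -4/5 - h/5)
S(M, P) = -1 + 5*M
9226*(S(4, 3)*v(4) + 11) = 9226*((-1 + 5*4)*(-4/5 - 1/5*4) + 11) = 9226*((-1 + 20)*(-4/5 - 4/5) + 11) = 9226*(19*(-8/5) + 11) = 9226*(-152/5 + 11) = 9226*(-97/5) = -894922/5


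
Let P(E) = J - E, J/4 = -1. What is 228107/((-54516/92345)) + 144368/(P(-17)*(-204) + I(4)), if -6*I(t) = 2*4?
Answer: -1905651781603/4931220 ≈ -3.8645e+5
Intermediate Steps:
J = -4 (J = 4*(-1) = -4)
I(t) = -4/3
P(E) = -4 - E
228107/((-54516/92345)) + 144368/(P(-17)*(-204) + I(4)) = 228107/((-54516/92345)) + 144368/((-4 - 1*(-17))*(-204) - 4/3) = 228107/((-54516*1/92345)) + 144368/((-4 + 17)*(-204) - 4/3) = 228107/(-4956/8395) + 144368/(13*(-204) - 4/3) = 228107*(-8395/4956) + 144368/(-2652 - 4/3) = -1914958265/4956 + 144368/(-7960/3) = -1914958265/4956 + 144368*(-3/7960) = -1914958265/4956 - 54138/995 = -1905651781603/4931220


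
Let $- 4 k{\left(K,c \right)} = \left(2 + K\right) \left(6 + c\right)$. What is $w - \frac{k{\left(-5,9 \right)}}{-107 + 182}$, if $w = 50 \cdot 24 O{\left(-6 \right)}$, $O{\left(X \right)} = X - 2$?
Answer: $- \frac{192003}{20} \approx -9600.2$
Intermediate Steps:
$k{\left(K,c \right)} = - \frac{\left(2 + K\right) \left(6 + c\right)}{4}$
$O{\left(X \right)} = -2 + X$
$w = -9600$ ($w = 50 \cdot 24 \left(-2 - 6\right) = 1200 \left(-8\right) = -9600$)
$w - \frac{k{\left(-5,9 \right)}}{-107 + 182} = -9600 - \frac{-3 - - \frac{15}{2} - \frac{9}{2} - \left(- \frac{5}{4}\right) 9}{-107 + 182} = -9600 - \frac{-3 + \frac{15}{2} - \frac{9}{2} + \frac{45}{4}}{75} = -9600 - \frac{45}{4} \cdot \frac{1}{75} = -9600 - \frac{3}{20} = - \frac{192003}{20}$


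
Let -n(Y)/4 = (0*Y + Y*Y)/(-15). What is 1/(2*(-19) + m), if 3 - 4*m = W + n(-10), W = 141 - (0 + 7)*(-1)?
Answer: -12/971 ≈ -0.012358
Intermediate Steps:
n(Y) = 4*Y²/15 (n(Y) = -4*(0*Y + Y*Y)/(-15) = -4*(0 + Y²)*(-1)/15 = -4*Y²*(-1)/15 = -(-4)*Y²/15 = 4*Y²/15)
W = 148 (W = 141 - 7*(-1) = 141 - 1*(-7) = 141 + 7 = 148)
m = -515/12 (m = ¾ - (148 + (4/15)*(-10)²)/4 = ¾ - (148 + (4/15)*100)/4 = ¾ - (148 + 80/3)/4 = ¾ - ¼*524/3 = ¾ - 131/3 = -515/12 ≈ -42.917)
1/(2*(-19) + m) = 1/(2*(-19) - 515/12) = 1/(-38 - 515/12) = 1/(-971/12) = -12/971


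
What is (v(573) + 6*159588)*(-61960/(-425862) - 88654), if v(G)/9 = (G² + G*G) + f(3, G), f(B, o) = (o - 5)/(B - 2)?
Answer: -14414934502228492/23659 ≈ -6.0928e+11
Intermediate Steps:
f(B, o) = (-5 + o)/(-2 + B)
v(G) = -45 + 9*G + 18*G² (v(G) = 9*((G² + G*G) + (-5 + G)/(-2 + 3)) = 9*((G² + G²) + (-5 + G)/1) = 9*(2*G² + 1*(-5 + G)) = 9*(2*G² + (-5 + G)) = 9*(-5 + G + 2*G²) = -45 + 9*G + 18*G²)
(v(573) + 6*159588)*(-61960/(-425862) - 88654) = ((-45 + 9*573 + 18*573²) + 6*159588)*(-61960/(-425862) - 88654) = ((-45 + 5157 + 18*328329) + 957528)*(-61960*(-1/425862) - 88654) = ((-45 + 5157 + 5909922) + 957528)*(30980/212931 - 88654) = (5915034 + 957528)*(-18877153894/212931) = 6872562*(-18877153894/212931) = -14414934502228492/23659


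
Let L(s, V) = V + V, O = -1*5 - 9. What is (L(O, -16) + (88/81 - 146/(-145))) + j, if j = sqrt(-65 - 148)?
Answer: -351254/11745 + I*sqrt(213) ≈ -29.907 + 14.595*I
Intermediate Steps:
O = -14 (O = -5 - 9 = -14)
L(s, V) = 2*V
j = I*sqrt(213) (j = sqrt(-213) = I*sqrt(213) ≈ 14.595*I)
(L(O, -16) + (88/81 - 146/(-145))) + j = (2*(-16) + (88/81 - 146/(-145))) + I*sqrt(213) = (-32 + (88*(1/81) - 146*(-1/145))) + I*sqrt(213) = (-32 + (88/81 + 146/145)) + I*sqrt(213) = (-32 + 24586/11745) + I*sqrt(213) = -351254/11745 + I*sqrt(213)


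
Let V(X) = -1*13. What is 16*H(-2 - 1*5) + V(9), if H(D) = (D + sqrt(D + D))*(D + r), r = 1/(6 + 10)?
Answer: 764 - 111*I*sqrt(14) ≈ 764.0 - 415.32*I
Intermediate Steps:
r = 1/16 ≈ 0.062500
V(X) = -13
H(D) = (1/16 + D)*(D + sqrt(2)*sqrt(D)) (H(D) = (D + sqrt(D + D))*(D + 1/16) = (D + sqrt(2*D))*(1/16 + D) = (D + sqrt(2)*sqrt(D))*(1/16 + D) = (1/16 + D)*(D + sqrt(2)*sqrt(D)))
16*H(-2 - 1*5) + V(9) = 16*((-2 - 1*5)**2 + (-2 - 1*5)/16 + sqrt(2)*(-2 - 1*5)**(3/2) + sqrt(2)*sqrt(-2 - 1*5)/16) - 13 = 16*((-2 - 5)**2 + (-2 - 5)/16 + sqrt(2)*(-2 - 5)**(3/2) + sqrt(2)*sqrt(-2 - 5)/16) - 13 = 16*((-7)**2 + (1/16)*(-7) + sqrt(2)*(-7)**(3/2) + sqrt(2)*sqrt(-7)/16) - 13 = 16*(49 - 7/16 + sqrt(2)*(-7*I*sqrt(7)) + sqrt(2)*(I*sqrt(7))/16) - 13 = 16*(49 - 7/16 - 7*I*sqrt(14) + I*sqrt(14)/16) - 13 = 16*(777/16 - 111*I*sqrt(14)/16) - 13 = (777 - 111*I*sqrt(14)) - 13 = 764 - 111*I*sqrt(14)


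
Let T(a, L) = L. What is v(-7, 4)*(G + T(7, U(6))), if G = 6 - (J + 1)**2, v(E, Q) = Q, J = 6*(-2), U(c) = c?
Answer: -436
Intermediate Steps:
J = -12
G = -115 (G = 6 - (-12 + 1)**2 = 6 - 1*(-11)**2 = 6 - 1*121 = 6 - 121 = -115)
v(-7, 4)*(G + T(7, U(6))) = 4*(-115 + 6) = 4*(-109) = -436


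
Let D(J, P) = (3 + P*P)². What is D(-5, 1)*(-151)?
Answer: -2416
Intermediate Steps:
D(J, P) = (3 + P²)²
D(-5, 1)*(-151) = (3 + 1²)²*(-151) = (3 + 1)²*(-151) = 4²*(-151) = 16*(-151) = -2416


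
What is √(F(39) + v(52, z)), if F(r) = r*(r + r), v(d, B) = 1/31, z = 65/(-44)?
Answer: √2923393/31 ≈ 55.155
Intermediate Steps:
z = -65/44 (z = 65*(-1/44) = -65/44 ≈ -1.4773)
v(d, B) = 1/31
F(r) = 2*r² (F(r) = r*(2*r) = 2*r²)
√(F(39) + v(52, z)) = √(2*39² + 1/31) = √(2*1521 + 1/31) = √(3042 + 1/31) = √(94303/31) = √2923393/31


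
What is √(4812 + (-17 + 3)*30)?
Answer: 6*√122 ≈ 66.272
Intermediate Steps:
√(4812 + (-17 + 3)*30) = √(4812 - 14*30) = √(4812 - 420) = √4392 = 6*√122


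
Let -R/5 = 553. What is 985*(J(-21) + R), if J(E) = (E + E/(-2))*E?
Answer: -5012665/2 ≈ -2.5063e+6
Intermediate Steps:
R = -2765 (R = -5*553 = -2765)
J(E) = E²/2 (J(E) = (E + E*(-½))*E = (E - E/2)*E = (E/2)*E = E²/2)
985*(J(-21) + R) = 985*((½)*(-21)² - 2765) = 985*((½)*441 - 2765) = 985*(441/2 - 2765) = 985*(-5089/2) = -5012665/2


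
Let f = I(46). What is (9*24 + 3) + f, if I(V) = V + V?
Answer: 311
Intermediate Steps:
I(V) = 2*V
f = 92 (f = 2*46 = 92)
(9*24 + 3) + f = (9*24 + 3) + 92 = (216 + 3) + 92 = 219 + 92 = 311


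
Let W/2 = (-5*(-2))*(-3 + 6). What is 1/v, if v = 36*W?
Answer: 1/2160 ≈ 0.00046296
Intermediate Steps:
W = 60 (W = 2*((-5*(-2))*(-3 + 6)) = 2*(10*3) = 2*30 = 60)
v = 2160 (v = 36*60 = 2160)
1/v = 1/2160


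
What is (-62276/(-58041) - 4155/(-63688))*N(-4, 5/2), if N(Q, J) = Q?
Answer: -4207394243/924128802 ≈ -4.5528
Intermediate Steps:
(-62276/(-58041) - 4155/(-63688))*N(-4, 5/2) = (-62276/(-58041) - 4155/(-63688))*(-4) = (-62276*(-1/58041) - 4155*(-1/63688))*(-4) = (62276/58041 + 4155/63688)*(-4) = (4207394243/3696515208)*(-4) = -4207394243/924128802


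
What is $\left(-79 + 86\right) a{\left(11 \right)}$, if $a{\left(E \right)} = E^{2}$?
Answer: $847$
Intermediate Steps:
$\left(-79 + 86\right) a{\left(11 \right)} = \left(-79 + 86\right) 11^{2} = 7 \cdot 121 = 847$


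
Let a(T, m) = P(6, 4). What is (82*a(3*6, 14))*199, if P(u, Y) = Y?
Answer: 65272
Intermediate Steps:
a(T, m) = 4
(82*a(3*6, 14))*199 = (82*4)*199 = 328*199 = 65272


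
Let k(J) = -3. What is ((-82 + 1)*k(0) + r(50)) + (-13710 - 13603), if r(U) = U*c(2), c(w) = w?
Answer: -26970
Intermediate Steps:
r(U) = 2*U (r(U) = U*2 = 2*U)
((-82 + 1)*k(0) + r(50)) + (-13710 - 13603) = ((-82 + 1)*(-3) + 2*50) + (-13710 - 13603) = (-81*(-3) + 100) - 27313 = (243 + 100) - 27313 = 343 - 27313 = -26970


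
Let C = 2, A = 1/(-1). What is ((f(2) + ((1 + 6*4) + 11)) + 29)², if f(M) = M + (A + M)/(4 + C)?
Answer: 162409/36 ≈ 4511.4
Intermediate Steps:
A = -1
f(M) = -⅙ + 7*M/6 (f(M) = M + (-1 + M)/(4 + 2) = M + (-1 + M)/6 = M + (-1 + M)*(⅙) = M + (-⅙ + M/6) = -⅙ + 7*M/6)
((f(2) + ((1 + 6*4) + 11)) + 29)² = (((-⅙ + (7/6)*2) + ((1 + 6*4) + 11)) + 29)² = (((-⅙ + 7/3) + ((1 + 24) + 11)) + 29)² = ((13/6 + (25 + 11)) + 29)² = ((13/6 + 36) + 29)² = (229/6 + 29)² = (403/6)² = 162409/36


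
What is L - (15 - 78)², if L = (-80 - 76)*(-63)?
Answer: 5859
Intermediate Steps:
L = 9828 (L = -156*(-63) = 9828)
L - (15 - 78)² = 9828 - (15 - 78)² = 9828 - 1*(-63)² = 9828 - 1*3969 = 9828 - 3969 = 5859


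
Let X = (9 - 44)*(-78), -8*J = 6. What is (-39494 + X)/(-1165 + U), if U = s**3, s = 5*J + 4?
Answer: 2352896/74559 ≈ 31.557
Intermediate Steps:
J = -3/4 (J = -1/8*6 = -3/4 ≈ -0.75000)
X = 2730 (X = -35*(-78) = 2730)
s = 1/4 (s = 5*(-3/4) + 4 = -15/4 + 4 = 1/4 ≈ 0.25000)
U = 1/64 (U = (1/4)**3 = 1/64 ≈ 0.015625)
(-39494 + X)/(-1165 + U) = (-39494 + 2730)/(-1165 + 1/64) = -36764/(-74559/64) = -36764*(-64/74559) = 2352896/74559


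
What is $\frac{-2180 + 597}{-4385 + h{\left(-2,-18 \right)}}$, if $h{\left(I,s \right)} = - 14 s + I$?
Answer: $\frac{1583}{4135} \approx 0.38283$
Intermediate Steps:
$h{\left(I,s \right)} = I - 14 s$
$\frac{-2180 + 597}{-4385 + h{\left(-2,-18 \right)}} = \frac{-2180 + 597}{-4385 - -250} = - \frac{1583}{-4385 + \left(-2 + 252\right)} = - \frac{1583}{-4385 + 250} = - \frac{1583}{-4135} = \left(-1583\right) \left(- \frac{1}{4135}\right) = \frac{1583}{4135}$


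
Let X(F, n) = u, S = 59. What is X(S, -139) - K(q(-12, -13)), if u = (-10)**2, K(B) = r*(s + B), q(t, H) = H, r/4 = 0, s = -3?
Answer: 100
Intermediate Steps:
r = 0 (r = 4*0 = 0)
K(B) = 0 (K(B) = 0*(-3 + B) = 0)
u = 100
X(F, n) = 100
X(S, -139) - K(q(-12, -13)) = 100 - 1*0 = 100 + 0 = 100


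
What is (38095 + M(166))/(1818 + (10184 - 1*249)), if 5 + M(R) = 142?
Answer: 38232/11753 ≈ 3.2530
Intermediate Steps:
M(R) = 137 (M(R) = -5 + 142 = 137)
(38095 + M(166))/(1818 + (10184 - 1*249)) = (38095 + 137)/(1818 + (10184 - 1*249)) = 38232/(1818 + (10184 - 249)) = 38232/(1818 + 9935) = 38232/11753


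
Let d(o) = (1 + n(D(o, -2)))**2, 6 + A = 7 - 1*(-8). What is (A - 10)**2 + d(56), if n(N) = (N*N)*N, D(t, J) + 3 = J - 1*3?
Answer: 261122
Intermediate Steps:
A = 9 (A = -6 + (7 - 1*(-8)) = -6 + (7 + 8) = -6 + 15 = 9)
D(t, J) = -6 + J (D(t, J) = -3 + (J - 1*3) = -3 + (J - 3) = -3 + (-3 + J) = -6 + J)
n(N) = N**3 (n(N) = N**2*N = N**3)
d(o) = 261121 (d(o) = (1 + (-6 - 2)**3)**2 = (1 + (-8)**3)**2 = (1 - 512)**2 = (-511)**2 = 261121)
(A - 10)**2 + d(56) = (9 - 10)**2 + 261121 = (-1)**2 + 261121 = 1 + 261121 = 261122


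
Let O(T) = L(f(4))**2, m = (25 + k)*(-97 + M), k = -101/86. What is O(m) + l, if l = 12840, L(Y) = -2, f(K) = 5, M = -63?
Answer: 12844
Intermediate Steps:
k = -101/86 (k = -101*1/86 = -101/86 ≈ -1.1744)
m = -163920/43 (m = (25 - 101/86)*(-97 - 63) = (2049/86)*(-160) = -163920/43 ≈ -3812.1)
O(T) = 4 (O(T) = (-2)**2 = 4)
O(m) + l = 4 + 12840 = 12844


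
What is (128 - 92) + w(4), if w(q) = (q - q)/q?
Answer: 36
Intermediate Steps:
w(q) = 0 (w(q) = 0/q = 0)
(128 - 92) + w(4) = (128 - 92) + 0 = 36 + 0 = 36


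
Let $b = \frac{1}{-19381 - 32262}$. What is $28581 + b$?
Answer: $\frac{1476008582}{51643} \approx 28581.0$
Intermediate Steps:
$b = - \frac{1}{51643}$ ($b = \frac{1}{-51643} = - \frac{1}{51643} \approx -1.9364 \cdot 10^{-5}$)
$28581 + b = 28581 - \frac{1}{51643} = \frac{1476008582}{51643}$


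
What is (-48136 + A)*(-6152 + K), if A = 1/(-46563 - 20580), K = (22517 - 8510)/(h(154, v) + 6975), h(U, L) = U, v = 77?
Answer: 141702318899771849/478662447 ≈ 2.9604e+8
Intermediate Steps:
K = 14007/7129 (K = (22517 - 8510)/(154 + 6975) = 14007/7129 ≈ 1.9648)
A = -1/67143 (A = 1/(-67143) = -1/67143 ≈ -1.4894e-5)
(-48136 + A)*(-6152 + K) = (-48136 - 1/67143)*(-6152 + 14007/7129) = -3231995449/67143*(-43843601/7129) = 141702318899771849/478662447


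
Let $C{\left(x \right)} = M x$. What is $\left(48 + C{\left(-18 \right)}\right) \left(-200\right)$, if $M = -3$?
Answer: $-20400$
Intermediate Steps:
$C{\left(x \right)} = - 3 x$
$\left(48 + C{\left(-18 \right)}\right) \left(-200\right) = \left(48 - -54\right) \left(-200\right) = \left(48 + 54\right) \left(-200\right) = 102 \left(-200\right) = -20400$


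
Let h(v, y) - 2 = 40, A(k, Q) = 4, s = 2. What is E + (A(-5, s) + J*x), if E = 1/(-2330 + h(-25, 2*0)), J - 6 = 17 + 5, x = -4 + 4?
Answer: 9151/2288 ≈ 3.9996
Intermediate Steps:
x = 0
h(v, y) = 42 (h(v, y) = 2 + 40 = 42)
J = 28 (J = 6 + (17 + 5) = 6 + 22 = 28)
E = -1/2288 (E = 1/(-2330 + 42) = 1/(-2288) = -1/2288 ≈ -0.00043706)
E + (A(-5, s) + J*x) = -1/2288 + (4 + 28*0) = -1/2288 + (4 + 0) = -1/2288 + 4 = 9151/2288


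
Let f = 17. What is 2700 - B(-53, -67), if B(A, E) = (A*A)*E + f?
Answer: 190886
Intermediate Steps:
B(A, E) = 17 + E*A**2 (B(A, E) = (A*A)*E + 17 = A**2*E + 17 = E*A**2 + 17 = 17 + E*A**2)
2700 - B(-53, -67) = 2700 - (17 - 67*(-53)**2) = 2700 - (17 - 67*2809) = 2700 - (17 - 188203) = 2700 - 1*(-188186) = 2700 + 188186 = 190886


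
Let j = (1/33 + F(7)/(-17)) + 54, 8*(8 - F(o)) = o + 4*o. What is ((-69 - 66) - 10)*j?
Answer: -35021995/4488 ≈ -7803.5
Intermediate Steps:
F(o) = 8 - 5*o/8 (F(o) = 8 - (o + 4*o)/8 = 8 - 5*o/8)
j = 241531/4488 (j = (1/33 + (8 - 5/8*7)/(-17)) + 54 = (1*(1/33) + (8 - 35/8)*(-1/17)) + 54 = (1/33 + (29/8)*(-1/17)) + 54 = (1/33 - 29/136) + 54 = -821/4488 + 54 = 241531/4488 ≈ 53.817)
((-69 - 66) - 10)*j = ((-69 - 66) - 10)*(241531/4488) = (-135 - 10)*(241531/4488) = -145*241531/4488 = -35021995/4488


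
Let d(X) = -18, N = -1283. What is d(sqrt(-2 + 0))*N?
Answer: 23094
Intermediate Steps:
d(sqrt(-2 + 0))*N = -18*(-1283) = 23094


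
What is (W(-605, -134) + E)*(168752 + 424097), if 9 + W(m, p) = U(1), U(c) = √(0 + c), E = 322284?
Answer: 191061004324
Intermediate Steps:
U(c) = √c
W(m, p) = -8 (W(m, p) = -9 + √1 = -9 + 1 = -8)
(W(-605, -134) + E)*(168752 + 424097) = (-8 + 322284)*(168752 + 424097) = 322276*592849 = 191061004324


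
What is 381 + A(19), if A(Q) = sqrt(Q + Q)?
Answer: 381 + sqrt(38) ≈ 387.16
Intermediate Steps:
A(Q) = sqrt(2)*sqrt(Q) (A(Q) = sqrt(2*Q) = sqrt(2)*sqrt(Q))
381 + A(19) = 381 + sqrt(2)*sqrt(19) = 381 + sqrt(38)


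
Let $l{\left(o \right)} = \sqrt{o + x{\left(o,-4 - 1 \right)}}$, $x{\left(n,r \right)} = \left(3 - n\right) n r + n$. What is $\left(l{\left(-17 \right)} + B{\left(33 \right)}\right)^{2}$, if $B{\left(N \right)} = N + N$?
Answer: $6022 + 924 \sqrt{34} \approx 11410.0$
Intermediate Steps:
$x{\left(n,r \right)} = n + n r \left(3 - n\right)$ ($x{\left(n,r \right)} = n \left(3 - n\right) r + n = n r \left(3 - n\right) + n = n + n r \left(3 - n\right)$)
$B{\left(N \right)} = 2 N$
$l{\left(o \right)} = \sqrt{o + o \left(-14 + 5 o\right)}$ ($l{\left(o \right)} = \sqrt{o + o \left(1 + 3 \left(-4 - 1\right) - o \left(-4 - 1\right)\right)} = \sqrt{o + o \left(1 + 3 \left(-5\right) - o \left(-5\right)\right)} = \sqrt{o + o \left(1 - 15 + 5 o\right)} = \sqrt{o + o \left(-14 + 5 o\right)}$)
$\left(l{\left(-17 \right)} + B{\left(33 \right)}\right)^{2} = \left(\sqrt{- 17 \left(-13 + 5 \left(-17\right)\right)} + 2 \cdot 33\right)^{2} = \left(\sqrt{- 17 \left(-13 - 85\right)} + 66\right)^{2} = \left(\sqrt{\left(-17\right) \left(-98\right)} + 66\right)^{2} = \left(\sqrt{1666} + 66\right)^{2} = \left(7 \sqrt{34} + 66\right)^{2} = \left(66 + 7 \sqrt{34}\right)^{2}$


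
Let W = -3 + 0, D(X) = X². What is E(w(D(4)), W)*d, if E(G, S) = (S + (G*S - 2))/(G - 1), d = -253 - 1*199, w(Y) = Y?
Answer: 23956/15 ≈ 1597.1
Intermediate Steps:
d = -452 (d = -253 - 199 = -452)
W = -3
E(G, S) = (-2 + S + G*S)/(-1 + G) (E(G, S) = (S + (-2 + G*S))/(-1 + G) = (-2 + S + G*S)/(-1 + G))
E(w(D(4)), W)*d = ((-2 - 3 + 4²*(-3))/(-1 + 4²))*(-452) = ((-2 - 3 + 16*(-3))/(-1 + 16))*(-452) = ((-2 - 3 - 48)/15)*(-452) = ((1/15)*(-53))*(-452) = -53/15*(-452) = 23956/15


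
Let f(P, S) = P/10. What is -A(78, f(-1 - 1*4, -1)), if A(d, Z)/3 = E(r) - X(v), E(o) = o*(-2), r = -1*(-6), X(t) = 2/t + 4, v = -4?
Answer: 93/2 ≈ 46.500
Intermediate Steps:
X(t) = 4 + 2/t
r = 6
f(P, S) = P/10 (f(P, S) = P*(⅒) = P/10)
E(o) = -2*o
A(d, Z) = -93/2 (A(d, Z) = 3*(-2*6 - (4 + 2/(-4))) = 3*(-12 - (4 + 2*(-¼))) = 3*(-12 - (4 - ½)) = 3*(-12 - 1*7/2) = 3*(-12 - 7/2) = 3*(-31/2) = -93/2)
-A(78, f(-1 - 1*4, -1)) = -1*(-93/2) = 93/2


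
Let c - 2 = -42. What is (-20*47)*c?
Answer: 37600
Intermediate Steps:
c = -40 (c = 2 - 42 = -40)
(-20*47)*c = -20*47*(-40) = -940*(-40) = 37600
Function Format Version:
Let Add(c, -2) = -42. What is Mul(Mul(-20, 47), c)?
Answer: 37600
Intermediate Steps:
c = -40 (c = Add(2, -42) = -40)
Mul(Mul(-20, 47), c) = Mul(Mul(-20, 47), -40) = Mul(-940, -40) = 37600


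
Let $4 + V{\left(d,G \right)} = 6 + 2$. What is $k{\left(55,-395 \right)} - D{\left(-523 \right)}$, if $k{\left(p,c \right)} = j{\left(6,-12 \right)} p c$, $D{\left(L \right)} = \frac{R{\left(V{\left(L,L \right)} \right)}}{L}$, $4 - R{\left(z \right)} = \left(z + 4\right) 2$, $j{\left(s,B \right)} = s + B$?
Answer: $\frac{68173038}{523} \approx 1.3035 \cdot 10^{5}$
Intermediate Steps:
$j{\left(s,B \right)} = B + s$
$V{\left(d,G \right)} = 4$ ($V{\left(d,G \right)} = -4 + \left(6 + 2\right) = -4 + 8 = 4$)
$R{\left(z \right)} = -4 - 2 z$ ($R{\left(z \right)} = 4 - \left(z + 4\right) 2 = 4 - \left(4 + z\right) 2 = 4 - \left(8 + 2 z\right) = -4 - 2 z$)
$D{\left(L \right)} = - \frac{12}{L}$ ($D{\left(L \right)} = \frac{-4 - 8}{L} = - \frac{12}{L}$)
$k{\left(p,c \right)} = - 6 c p$ ($k{\left(p,c \right)} = \left(-12 + 6\right) p c = - 6 p c = - 6 c p$)
$k{\left(55,-395 \right)} - D{\left(-523 \right)} = \left(-6\right) \left(-395\right) 55 - - \frac{12}{-523} = 130350 - \left(-12\right) \left(- \frac{1}{523}\right) = 130350 - \frac{12}{523} = \frac{68173038}{523}$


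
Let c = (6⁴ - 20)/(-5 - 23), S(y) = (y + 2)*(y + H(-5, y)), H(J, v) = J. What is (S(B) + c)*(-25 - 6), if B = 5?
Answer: 9889/7 ≈ 1412.7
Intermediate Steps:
S(y) = (-5 + y)*(2 + y) (S(y) = (y + 2)*(y - 5) = (2 + y)*(-5 + y) = (-5 + y)*(2 + y))
c = -319/7 (c = (1296 - 20)/(-28) = 1276*(-1/28) = -319/7 ≈ -45.571)
(S(B) + c)*(-25 - 6) = ((-10 + 5² - 3*5) - 319/7)*(-25 - 6) = ((-10 + 25 - 15) - 319/7)*(-31) = (0 - 319/7)*(-31) = -319/7*(-31) = 9889/7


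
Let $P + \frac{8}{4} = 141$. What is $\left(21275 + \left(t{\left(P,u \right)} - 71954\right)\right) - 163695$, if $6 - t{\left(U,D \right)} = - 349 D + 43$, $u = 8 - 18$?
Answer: $-217901$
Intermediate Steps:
$P = 139$ ($P = -2 + 141 = 139$)
$u = -10$ ($u = 8 - 18 = -10$)
$t{\left(U,D \right)} = -37 + 349 D$ ($t{\left(U,D \right)} = 6 - \left(- 349 D + 43\right) = 6 - \left(43 - 349 D\right) = 6 + \left(-43 + 349 D\right) = -37 + 349 D$)
$\left(21275 + \left(t{\left(P,u \right)} - 71954\right)\right) - 163695 = \left(21275 + \left(\left(-37 + 349 \left(-10\right)\right) - 71954\right)\right) - 163695 = \left(21275 - 75481\right) - 163695 = -54206 - 163695 = -217901$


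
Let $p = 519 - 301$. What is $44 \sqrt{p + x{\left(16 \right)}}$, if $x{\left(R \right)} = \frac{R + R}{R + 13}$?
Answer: $\frac{132 \sqrt{20474}}{29} \approx 651.29$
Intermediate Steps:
$p = 218$
$x{\left(R \right)} = \frac{2 R}{13 + R}$
$44 \sqrt{p + x{\left(16 \right)}} = 44 \sqrt{218 + 2 \cdot 16 \frac{1}{13 + 16}} = 44 \sqrt{218 + 2 \cdot 16 \cdot \frac{1}{29}} = 44 \sqrt{218 + \frac{32}{29}} = 44 \sqrt{\frac{6354}{29}} = 44 \frac{3 \sqrt{20474}}{29} = \frac{132 \sqrt{20474}}{29}$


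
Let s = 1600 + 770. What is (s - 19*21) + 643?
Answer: 2614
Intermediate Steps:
s = 2370
(s - 19*21) + 643 = (2370 - 19*21) + 643 = (2370 - 399) + 643 = 1971 + 643 = 2614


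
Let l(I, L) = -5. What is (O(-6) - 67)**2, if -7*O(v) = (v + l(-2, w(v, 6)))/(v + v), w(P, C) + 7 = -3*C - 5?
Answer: 31798321/7056 ≈ 4506.6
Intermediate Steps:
w(P, C) = -12 - 3*C (w(P, C) = -7 + (-3*C - 5) = -7 + (-5 - 3*C) = -12 - 3*C)
O(v) = -(-5 + v)/(14*v) (O(v) = -(v - 5)/(7*(v + v)) = -(-5 + v)/(7*(2*v)) = -(-5 + v)*1/(2*v)/7 = -(-5 + v)/(14*v))
(O(-6) - 67)**2 = ((1/14)*(5 - 1*(-6))/(-6) - 67)**2 = ((1/14)*(-1/6)*(5 + 6) - 67)**2 = ((1/14)*(-1/6)*11 - 67)**2 = (-11/84 - 67)**2 = (-5639/84)**2 = 31798321/7056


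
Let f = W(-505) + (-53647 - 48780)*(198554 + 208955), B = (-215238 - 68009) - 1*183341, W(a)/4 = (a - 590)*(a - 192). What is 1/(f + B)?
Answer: -1/41737338071 ≈ -2.3959e-11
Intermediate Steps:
W(a) = 4*(-590 + a)*(-192 + a) (W(a) = 4*((a - 590)*(a - 192)) = 4*((-590 + a)*(-192 + a)) = 4*(-590 + a)*(-192 + a))
B = -466588 (B = -283247 - 183341 = -466588)
f = -41736871483 (f = (453120 - 3128*(-505) + 4*(-505)**2) + (-53647 - 48780)*(198554 + 208955) = (453120 + 1579640 + 4*255025) - 102427*407509 = (453120 + 1579640 + 1020100) - 41739924343 = 3052860 - 41739924343 = -41736871483)
1/(f + B) = 1/(-41736871483 - 466588) = 1/(-41737338071) = -1/41737338071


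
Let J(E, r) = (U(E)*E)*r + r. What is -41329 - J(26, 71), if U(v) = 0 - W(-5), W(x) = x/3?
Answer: -133430/3 ≈ -44477.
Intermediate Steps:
W(x) = x/3 (W(x) = x*(⅓) = x/3)
U(v) = 5/3 (U(v) = 0 - (-5)/3 = 0 - 1*(-5/3) = 0 + 5/3 = 5/3)
J(E, r) = r + 5*E*r/3 (J(E, r) = (5*E/3)*r + r = 5*E*r/3 + r = r + 5*E*r/3)
-41329 - J(26, 71) = -41329 - 71*(3 + 5*26)/3 = -41329 - 71*(3 + 130)/3 = -41329 - 71*133/3 = -41329 - 1*9443/3 = -41329 - 9443/3 = -133430/3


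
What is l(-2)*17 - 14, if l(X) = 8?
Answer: 122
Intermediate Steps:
l(-2)*17 - 14 = 8*17 - 14 = 136 - 14 = 122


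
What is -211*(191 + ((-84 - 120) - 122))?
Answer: 28485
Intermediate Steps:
-211*(191 + ((-84 - 120) - 122)) = -211*(191 + (-204 - 122)) = -211*(191 - 326) = -211*(-135) = 28485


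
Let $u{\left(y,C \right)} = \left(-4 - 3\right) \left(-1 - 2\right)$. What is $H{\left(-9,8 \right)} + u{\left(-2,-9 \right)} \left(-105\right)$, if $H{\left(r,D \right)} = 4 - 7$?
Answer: $-2208$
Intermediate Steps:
$H{\left(r,D \right)} = -3$ ($H{\left(r,D \right)} = 4 - 7 = -3$)
$u{\left(y,C \right)} = 21$ ($u{\left(y,C \right)} = \left(-7\right) \left(-3\right) = 21$)
$H{\left(-9,8 \right)} + u{\left(-2,-9 \right)} \left(-105\right) = -3 + 21 \left(-105\right) = -3 - 2205 = -2208$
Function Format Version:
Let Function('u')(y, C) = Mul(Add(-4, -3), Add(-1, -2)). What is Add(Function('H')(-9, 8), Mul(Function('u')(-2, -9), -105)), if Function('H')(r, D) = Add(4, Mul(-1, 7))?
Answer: -2208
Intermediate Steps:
Function('H')(r, D) = -3 (Function('H')(r, D) = Add(4, -7) = -3)
Function('u')(y, C) = 21 (Function('u')(y, C) = Mul(-7, -3) = 21)
Add(Function('H')(-9, 8), Mul(Function('u')(-2, -9), -105)) = Add(-3, Mul(21, -105)) = Add(-3, -2205) = -2208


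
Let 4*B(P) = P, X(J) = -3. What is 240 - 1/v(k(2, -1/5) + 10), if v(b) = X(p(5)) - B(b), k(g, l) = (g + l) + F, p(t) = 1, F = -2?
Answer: 26180/109 ≈ 240.18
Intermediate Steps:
B(P) = P/4
k(g, l) = -2 + g + l (k(g, l) = (g + l) - 2 = -2 + g + l)
v(b) = -3 - b/4
240 - 1/v(k(2, -1/5) + 10) = 240 - 1/(-3 - ((-2 + 2 - 1/5) + 10)/4) = 240 - 1/(-3 - ((-2 + 2 - 1*⅕) + 10)/4) = 240 - 1/(-3 - ((-2 + 2 - ⅕) + 10)/4) = 240 - 1/(-3 - (-⅕ + 10)/4) = 240 - 1/(-3 - ¼*49/5) = 240 - 1/(-3 - 49/20) = 240 - 1/(-109/20) = 240 - 1*(-20/109) = 240 + 20/109 = 26180/109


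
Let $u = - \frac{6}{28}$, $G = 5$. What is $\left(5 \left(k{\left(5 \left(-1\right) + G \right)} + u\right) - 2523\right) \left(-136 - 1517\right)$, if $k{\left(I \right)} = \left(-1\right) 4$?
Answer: $\frac{58874901}{14} \approx 4.2054 \cdot 10^{6}$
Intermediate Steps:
$u = - \frac{3}{14}$ ($u = \left(-6\right) \frac{1}{28} = - \frac{3}{14} \approx -0.21429$)
$k{\left(I \right)} = -4$
$\left(5 \left(k{\left(5 \left(-1\right) + G \right)} + u\right) - 2523\right) \left(-136 - 1517\right) = \left(5 \left(-4 - \frac{3}{14}\right) - 2523\right) \left(-136 - 1517\right) = \left(5 \left(- \frac{59}{14}\right) - 2523\right) \left(-1653\right) = \left(- \frac{295}{14} - 2523\right) \left(-1653\right) = \left(- \frac{35617}{14}\right) \left(-1653\right) = \frac{58874901}{14}$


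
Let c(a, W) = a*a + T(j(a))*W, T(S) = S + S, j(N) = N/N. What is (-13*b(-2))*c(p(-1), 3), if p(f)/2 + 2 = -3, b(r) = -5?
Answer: 6890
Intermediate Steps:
j(N) = 1
p(f) = -10 (p(f) = -4 + 2*(-3) = -4 - 6 = -10)
T(S) = 2*S
c(a, W) = a² + 2*W (c(a, W) = a*a + (2*1)*W = a² + 2*W)
(-13*b(-2))*c(p(-1), 3) = (-13*(-5))*((-10)² + 2*3) = 65*(100 + 6) = 65*106 = 6890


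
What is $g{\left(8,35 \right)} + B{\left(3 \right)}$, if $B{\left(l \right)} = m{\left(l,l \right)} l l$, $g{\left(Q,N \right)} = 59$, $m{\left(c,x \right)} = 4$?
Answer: $95$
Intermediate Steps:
$B{\left(l \right)} = 4 l^{2}$ ($B{\left(l \right)} = 4 l l = 4 l^{2}$)
$g{\left(8,35 \right)} + B{\left(3 \right)} = 59 + 4 \cdot 3^{2} = 59 + 4 \cdot 9 = 59 + 36 = 95$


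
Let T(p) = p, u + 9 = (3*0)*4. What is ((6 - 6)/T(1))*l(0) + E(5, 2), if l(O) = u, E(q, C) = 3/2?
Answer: 3/2 ≈ 1.5000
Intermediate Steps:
E(q, C) = 3/2 (E(q, C) = 3*(1/2) = 3/2)
u = -9 (u = -9 + (3*0)*4 = -9 + 0*4 = -9 + 0 = -9)
l(O) = -9
((6 - 6)/T(1))*l(0) + E(5, 2) = ((6 - 6)/1)*(-9) + 3/2 = (0*1)*(-9) + 3/2 = 0*(-9) + 3/2 = 0 + 3/2 = 3/2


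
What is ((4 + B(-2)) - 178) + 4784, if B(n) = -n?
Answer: 4612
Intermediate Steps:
((4 + B(-2)) - 178) + 4784 = ((4 - 1*(-2)) - 178) + 4784 = ((4 + 2) - 178) + 4784 = (6 - 178) + 4784 = -172 + 4784 = 4612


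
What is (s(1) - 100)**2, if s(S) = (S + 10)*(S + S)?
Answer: 6084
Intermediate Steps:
s(S) = 2*S*(10 + S) (s(S) = (10 + S)*(2*S) = 2*S*(10 + S))
(s(1) - 100)**2 = (2*1*(10 + 1) - 100)**2 = (2*1*11 - 100)**2 = (22 - 100)**2 = (-78)**2 = 6084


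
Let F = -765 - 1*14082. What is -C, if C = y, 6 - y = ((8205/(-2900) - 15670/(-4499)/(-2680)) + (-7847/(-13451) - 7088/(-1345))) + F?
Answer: -2348504744472606772/158148708913415 ≈ -14850.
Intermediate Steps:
F = -14847 (F = -765 - 14082 = -14847)
y = 2348504744472606772/158148708913415 (y = 6 - (((8205/(-2900) - 15670/(-4499)/(-2680)) + (-7847/(-13451) - 7088/(-1345))) - 14847) = 6 - (((8205*(-1/2900) - 15670*(-1/4499)*(-1/2680)) + (-7847*(-1/13451) - 7088*(-1/1345))) - 14847) = 6 - (((-1641/580 + (15670/4499)*(-1/2680)) + (7847/13451 + 7088/1345)) - 14847) = 6 - (((-1641/580 - 1567/1205732) + 105894903/18091595) - 14847) = 6 - ((-123719692/43707785 + 105894903/18091595) - 14847) = 6 - (478029018346223/158148708913415 - 14847) = 6 - 1*(-2347555852219126282/158148708913415) = 6 + 2347555852219126282/158148708913415 = 2348504744472606772/158148708913415 ≈ 14850.)
C = 2348504744472606772/158148708913415 ≈ 14850.
-C = -1*2348504744472606772/158148708913415 = -2348504744472606772/158148708913415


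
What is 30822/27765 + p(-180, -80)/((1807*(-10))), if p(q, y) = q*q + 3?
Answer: -22847717/33447570 ≈ -0.68309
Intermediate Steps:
p(q, y) = 3 + q² (p(q, y) = q² + 3 = 3 + q²)
30822/27765 + p(-180, -80)/((1807*(-10))) = 30822/27765 + (3 + (-180)²)/((1807*(-10))) = 30822*(1/27765) + (3 + 32400)/(-18070) = 10274/9255 + 32403*(-1/18070) = 10274/9255 - 32403/18070 = -22847717/33447570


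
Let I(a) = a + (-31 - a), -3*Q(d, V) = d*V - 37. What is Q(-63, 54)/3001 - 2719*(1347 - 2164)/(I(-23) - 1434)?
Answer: -19994433134/13189395 ≈ -1515.9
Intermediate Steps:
Q(d, V) = 37/3 - V*d/3 (Q(d, V) = -(d*V - 37)/3 = -(V*d - 37)/3 = -(-37 + V*d)/3 = 37/3 - V*d/3)
I(a) = -31
Q(-63, 54)/3001 - 2719*(1347 - 2164)/(I(-23) - 1434) = (37/3 - ⅓*54*(-63))/3001 - 2719*(1347 - 2164)/(-31 - 1434) = (37/3 + 1134)*(1/3001) - 2719/((-1465/(-817))) = (3439/3)*(1/3001) - 2719/((-1465*(-1/817))) = 3439/9003 - 2719/1465/817 = 3439/9003 - 2719*817/1465 = 3439/9003 - 2221423/1465 = -19994433134/13189395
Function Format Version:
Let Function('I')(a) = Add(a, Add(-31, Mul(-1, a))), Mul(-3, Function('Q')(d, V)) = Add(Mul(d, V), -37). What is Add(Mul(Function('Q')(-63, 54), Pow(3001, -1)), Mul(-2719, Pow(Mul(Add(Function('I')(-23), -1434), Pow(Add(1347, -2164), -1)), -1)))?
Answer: Rational(-19994433134, 13189395) ≈ -1515.9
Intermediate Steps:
Function('Q')(d, V) = Add(Rational(37, 3), Mul(Rational(-1, 3), V, d)) (Function('Q')(d, V) = Mul(Rational(-1, 3), Add(Mul(d, V), -37)) = Mul(Rational(-1, 3), Add(Mul(V, d), -37)) = Mul(Rational(-1, 3), Add(-37, Mul(V, d))) = Add(Rational(37, 3), Mul(Rational(-1, 3), V, d)))
Function('I')(a) = -31
Add(Mul(Function('Q')(-63, 54), Pow(3001, -1)), Mul(-2719, Pow(Mul(Add(Function('I')(-23), -1434), Pow(Add(1347, -2164), -1)), -1))) = Add(Mul(Add(Rational(37, 3), Mul(Rational(-1, 3), 54, -63)), Pow(3001, -1)), Mul(-2719, Pow(Mul(Add(-31, -1434), Pow(Add(1347, -2164), -1)), -1))) = Add(Mul(Add(Rational(37, 3), 1134), Rational(1, 3001)), Mul(-2719, Pow(Mul(-1465, Pow(-817, -1)), -1))) = Add(Mul(Rational(3439, 3), Rational(1, 3001)), Mul(-2719, Pow(Mul(-1465, Rational(-1, 817)), -1))) = Add(Rational(3439, 9003), Mul(-2719, Pow(Rational(1465, 817), -1))) = Add(Rational(3439, 9003), Mul(-2719, Rational(817, 1465))) = Add(Rational(3439, 9003), Rational(-2221423, 1465)) = Rational(-19994433134, 13189395)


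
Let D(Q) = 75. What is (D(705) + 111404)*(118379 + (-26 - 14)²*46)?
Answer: 21401626941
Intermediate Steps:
(D(705) + 111404)*(118379 + (-26 - 14)²*46) = (75 + 111404)*(118379 + (-26 - 14)²*46) = 111479*(118379 + (-40)²*46) = 111479*(118379 + 1600*46) = 111479*(118379 + 73600) = 111479*191979 = 21401626941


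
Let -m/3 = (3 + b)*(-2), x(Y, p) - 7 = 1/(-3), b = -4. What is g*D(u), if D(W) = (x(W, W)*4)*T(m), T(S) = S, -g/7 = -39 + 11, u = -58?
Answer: -31360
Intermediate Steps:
g = 196 (g = -7*(-39 + 11) = -7*(-28) = 196)
x(Y, p) = 20/3 (x(Y, p) = 7 + 1/(-3) = 7 - ⅓ = 20/3)
m = -6 (m = -3*(3 - 4)*(-2) = -(-3)*(-2) = -3*2 = -6)
D(W) = -160 (D(W) = ((20/3)*4)*(-6) = (80/3)*(-6) = -160)
g*D(u) = 196*(-160) = -31360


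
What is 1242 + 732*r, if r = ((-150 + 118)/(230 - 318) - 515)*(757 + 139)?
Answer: -3712877730/11 ≈ -3.3753e+8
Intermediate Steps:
r = -5072256/11 (r = (-32/(-88) - 515)*896 = (-32*(-1/88) - 515)*896 = (4/11 - 515)*896 = -5661/11*896 = -5072256/11 ≈ -4.6111e+5)
1242 + 732*r = 1242 + 732*(-5072256/11) = 1242 - 3712891392/11 = -3712877730/11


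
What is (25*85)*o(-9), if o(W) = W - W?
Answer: 0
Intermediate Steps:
o(W) = 0
(25*85)*o(-9) = (25*85)*0 = 2125*0 = 0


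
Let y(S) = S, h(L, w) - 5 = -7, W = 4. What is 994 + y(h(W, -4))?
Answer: 992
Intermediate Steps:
h(L, w) = -2 (h(L, w) = 5 - 7 = -2)
994 + y(h(W, -4)) = 994 - 2 = 992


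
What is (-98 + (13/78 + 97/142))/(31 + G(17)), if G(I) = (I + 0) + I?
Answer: -20693/13845 ≈ -1.4946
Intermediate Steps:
G(I) = 2*I (G(I) = I + I = 2*I)
(-98 + (13/78 + 97/142))/(31 + G(17)) = (-98 + (13/78 + 97/142))/(31 + 2*17) = (-98 + (13*(1/78) + 97*(1/142)))/(31 + 34) = (-98 + (⅙ + 97/142))/65 = (-98 + 181/213)*(1/65) = -20693/213*1/65 = -20693/13845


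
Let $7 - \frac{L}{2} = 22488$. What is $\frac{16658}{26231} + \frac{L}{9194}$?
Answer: $- \frac{513122285}{120583907} \approx -4.2553$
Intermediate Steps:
$L = -44962$ ($L = 14 - 44976 = -44962$)
$\frac{16658}{26231} + \frac{L}{9194} = \frac{16658}{26231} - \frac{44962}{9194} = 16658 \cdot \frac{1}{26231} - \frac{22481}{4597} = \frac{16658}{26231} - \frac{22481}{4597} = - \frac{513122285}{120583907}$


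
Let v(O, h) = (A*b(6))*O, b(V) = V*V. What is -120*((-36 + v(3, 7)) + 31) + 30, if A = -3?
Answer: 39510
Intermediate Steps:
b(V) = V²
v(O, h) = -108*O (v(O, h) = (-3*6²)*O = (-3*36)*O = -108*O)
-120*((-36 + v(3, 7)) + 31) + 30 = -120*((-36 - 108*3) + 31) + 30 = -120*((-36 - 324) + 31) + 30 = -120*(-360 + 31) + 30 = -120*(-329) + 30 = 39480 + 30 = 39510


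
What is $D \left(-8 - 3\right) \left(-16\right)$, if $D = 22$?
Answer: $3872$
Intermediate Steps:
$D \left(-8 - 3\right) \left(-16\right) = 22 \left(-8 - 3\right) \left(-16\right) = 22 \left(\left(-11\right) \left(-16\right)\right) = 22 \cdot 176 = 3872$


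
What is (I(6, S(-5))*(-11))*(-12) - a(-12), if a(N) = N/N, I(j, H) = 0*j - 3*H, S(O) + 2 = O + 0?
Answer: 2771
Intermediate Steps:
S(O) = -2 + O (S(O) = -2 + (O + 0) = -2 + O)
I(j, H) = -3*H (I(j, H) = 0 - 3*H = -3*H)
a(N) = 1
(I(6, S(-5))*(-11))*(-12) - a(-12) = (-3*(-2 - 5)*(-11))*(-12) - 1*1 = (-3*(-7)*(-11))*(-12) - 1 = (21*(-11))*(-12) - 1 = -231*(-12) - 1 = 2772 - 1 = 2771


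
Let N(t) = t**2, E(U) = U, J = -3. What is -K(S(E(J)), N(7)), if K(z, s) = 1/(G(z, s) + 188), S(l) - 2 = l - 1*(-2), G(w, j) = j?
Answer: -1/237 ≈ -0.0042194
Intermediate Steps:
S(l) = 4 + l (S(l) = 2 + (l - 1*(-2)) = 2 + (l + 2) = 2 + (2 + l) = 4 + l)
K(z, s) = 1/(188 + s) (K(z, s) = 1/(s + 188) = 1/(188 + s))
-K(S(E(J)), N(7)) = -1/(188 + 7**2) = -1/(188 + 49) = -1/237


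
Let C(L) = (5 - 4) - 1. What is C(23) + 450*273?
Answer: 122850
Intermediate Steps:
C(L) = 0 (C(L) = 1 - 1 = 0)
C(23) + 450*273 = 0 + 450*273 = 0 + 122850 = 122850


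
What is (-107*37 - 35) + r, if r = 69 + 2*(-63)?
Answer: -4051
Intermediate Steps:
r = -57 (r = 69 - 126 = -57)
(-107*37 - 35) + r = (-107*37 - 35) - 57 = (-3959 - 35) - 57 = -3994 - 57 = -4051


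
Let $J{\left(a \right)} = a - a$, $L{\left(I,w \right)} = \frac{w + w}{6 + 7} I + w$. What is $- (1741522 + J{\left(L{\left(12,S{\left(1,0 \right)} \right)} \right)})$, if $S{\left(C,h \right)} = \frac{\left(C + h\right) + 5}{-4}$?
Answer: $-1741522$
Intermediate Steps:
$S{\left(C,h \right)} = - \frac{5}{4} - \frac{C}{4} - \frac{h}{4}$ ($S{\left(C,h \right)} = \left(5 + C + h\right) \left(- \frac{1}{4}\right) = - \frac{5}{4} - \frac{C}{4} - \frac{h}{4}$)
$L{\left(I,w \right)} = w + \frac{2 I w}{13}$ ($L{\left(I,w \right)} = \frac{2 w}{13} I + w = \frac{2 I w}{13} + w = w + \frac{2 I w}{13}$)
$J{\left(a \right)} = 0$
$- (1741522 + J{\left(L{\left(12,S{\left(1,0 \right)} \right)} \right)}) = - (1741522 + 0) = \left(-1\right) 1741522 = -1741522$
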